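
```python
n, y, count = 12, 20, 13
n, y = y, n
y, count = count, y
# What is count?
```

Trace:
`n, y, count = 12, 20, 13` → n = 12; y = 20; count = 13
`n, y = y, n` → n = 20; y = 12
`y, count = count, y` → y = 13; count = 12
So count = 12

Answer: 12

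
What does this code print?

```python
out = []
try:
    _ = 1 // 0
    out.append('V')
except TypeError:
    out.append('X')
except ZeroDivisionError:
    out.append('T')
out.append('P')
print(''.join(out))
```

Execution trace: 'T' (except ZeroDivisionError) → 'P' (after the try/except). Output: TP

Answer: TP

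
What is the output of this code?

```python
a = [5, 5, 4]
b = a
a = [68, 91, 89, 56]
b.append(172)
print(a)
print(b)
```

Key concept: rebinding vs mutation: a is rebound to a new list, b still points at the original.
Step by step:
`a = [5, 5, 4]` → a = [5, 5, 4]
`b = a` → b = [5, 5, 4] (same object as a)
`a = [68, 91, 89, 56]` → a = [68, 91, 89, 56]
`b.append(172)` → b = [5, 5, 4, 172]
`print(a)` → prints [68, 91, 89, 56]
`print(b)` → prints [5, 5, 4, 172]

Answer:
[68, 91, 89, 56]
[5, 5, 4, 172]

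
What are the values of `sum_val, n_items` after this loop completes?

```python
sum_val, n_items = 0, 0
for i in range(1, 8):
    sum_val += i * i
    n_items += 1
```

Sum of squares and count
`sum_val, n_items` takes the values: (0, 0) → (1, 0) → (1, 1) → (5, 1) → (5, 2) → (14, 2) → (14, 3) → (30, 3) → (30, 4) → (55, 4) → (55, 5) → (91, 5) → (91, 6) → (140, 6) → (140, 7)

Answer: 140, 7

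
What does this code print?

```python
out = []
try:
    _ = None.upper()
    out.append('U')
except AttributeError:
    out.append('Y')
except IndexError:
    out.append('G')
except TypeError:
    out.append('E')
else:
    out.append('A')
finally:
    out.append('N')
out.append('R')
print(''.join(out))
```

Execution trace: 'Y' (except AttributeError) → 'N' (finally) → 'R' (after the try/except). Output: YNR

Answer: YNR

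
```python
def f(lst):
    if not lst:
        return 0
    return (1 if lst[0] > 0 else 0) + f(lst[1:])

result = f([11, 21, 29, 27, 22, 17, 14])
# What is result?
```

Count of positive elements in [11, 21, 29, 27, 22, 17, 14] = 7

Answer: 7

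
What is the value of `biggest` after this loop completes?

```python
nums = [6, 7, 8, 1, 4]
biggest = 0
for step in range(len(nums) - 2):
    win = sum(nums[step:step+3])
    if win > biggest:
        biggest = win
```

Max sum of 3-element window in [6, 7, 8, 1, 4]
`biggest` takes the values: 0 → 21

Answer: 21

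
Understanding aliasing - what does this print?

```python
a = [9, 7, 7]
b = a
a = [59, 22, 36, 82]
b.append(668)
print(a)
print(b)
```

Key concept: rebinding vs mutation: a is rebound to a new list, b still points at the original.
Step by step:
`a = [9, 7, 7]` → a = [9, 7, 7]
`b = a` → b = [9, 7, 7] (same object as a)
`a = [59, 22, 36, 82]` → a = [59, 22, 36, 82]
`b.append(668)` → b = [9, 7, 7, 668]
`print(a)` → prints [59, 22, 36, 82]
`print(b)` → prints [9, 7, 7, 668]

Answer:
[59, 22, 36, 82]
[9, 7, 7, 668]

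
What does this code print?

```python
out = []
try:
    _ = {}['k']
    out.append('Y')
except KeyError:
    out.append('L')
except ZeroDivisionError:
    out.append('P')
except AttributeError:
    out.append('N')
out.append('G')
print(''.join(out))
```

Execution trace: 'L' (except KeyError) → 'G' (after the try/except). Output: LG

Answer: LG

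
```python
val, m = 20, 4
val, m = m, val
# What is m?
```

Trace:
`val, m = 20, 4` → val = 20; m = 4
`val, m = m, val` → val = 4; m = 20
So m = 20

Answer: 20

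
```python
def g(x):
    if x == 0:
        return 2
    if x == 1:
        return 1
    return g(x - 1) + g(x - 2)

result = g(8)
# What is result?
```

Build up from base cases: g(0)=2, g(1)=1, g(2)=3, g(3)=4, g(4)=7, g(5)=11, g(6)=18, ..., g(8)=47

Answer: 47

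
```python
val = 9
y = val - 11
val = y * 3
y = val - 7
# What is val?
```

Trace:
`val = 9` → val = 9
`y = val - 11` → y = -2
`val = y * 3` → val = -6
`y = val - 7` → y = -13
So val = -6

Answer: -6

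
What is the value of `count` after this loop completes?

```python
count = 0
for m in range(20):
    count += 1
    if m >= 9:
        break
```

Loop breaks when m reaches 9, count is 10
`count` takes the values: 0 → 1 → 2 → 3 → 4 → 5 → 6 → 7 → 8 → 9 → 10

Answer: 10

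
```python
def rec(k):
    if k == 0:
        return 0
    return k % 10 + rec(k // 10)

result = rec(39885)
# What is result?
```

Sum of digits of 39885: 5 + 8 + 8 + 9 + 3 = 33

Answer: 33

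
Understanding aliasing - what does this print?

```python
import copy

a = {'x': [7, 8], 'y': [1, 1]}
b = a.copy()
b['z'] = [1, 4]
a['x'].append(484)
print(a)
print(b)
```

Key concept: shallow copy of dict with mutable values.
Step by step:
`a = {'x': [7, 8], 'y': [1, 1]}` → a = {'x': [7, 8], 'y': [1, 1]}
`b = a.copy()` → b = {'x': [7, 8], 'y': [1, 1]}
`b['z'] = [1, 4]` → b = {'x': [7, 8], 'y': [1, 1], 'z': [1, 4]}
`a['x'].append(484)` → a = {'x': [7, 8, 484], 'y': [1, 1]}; b = {'x': [7, 8, 484], 'y': [1, 1], 'z': [1, 4]}
`print(a)` → prints {'x': [7, 8, 484], 'y': [1, 1]}
`print(b)` → prints {'x': [7, 8, 484], 'y': [1, 1], 'z': [1, 4]}

Answer:
{'x': [7, 8, 484], 'y': [1, 1]}
{'x': [7, 8, 484], 'y': [1, 1], 'z': [1, 4]}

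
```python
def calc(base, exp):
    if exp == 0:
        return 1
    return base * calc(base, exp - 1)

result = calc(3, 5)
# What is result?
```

calc(3, 5) = 3 * 3 * 3 * 3 * 3 = 243

Answer: 243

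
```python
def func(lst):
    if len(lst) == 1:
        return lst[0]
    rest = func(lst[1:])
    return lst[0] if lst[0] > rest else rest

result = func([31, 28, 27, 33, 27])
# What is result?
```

Recursive max over [31, 28, 27, 33, 27] = 33

Answer: 33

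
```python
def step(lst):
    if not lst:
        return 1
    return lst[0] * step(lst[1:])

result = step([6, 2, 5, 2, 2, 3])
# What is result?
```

Product over [6, 2, 5, 2, 2, 3] = 6 * 2 * 5 * 2 * 2 * 3 = 720

Answer: 720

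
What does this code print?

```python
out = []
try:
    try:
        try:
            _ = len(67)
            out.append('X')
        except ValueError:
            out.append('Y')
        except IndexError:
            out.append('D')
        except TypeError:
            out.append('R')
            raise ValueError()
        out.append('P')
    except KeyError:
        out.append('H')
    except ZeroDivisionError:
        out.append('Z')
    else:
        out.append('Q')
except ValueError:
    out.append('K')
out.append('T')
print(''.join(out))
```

Execution trace: 'R' (inner except TypeError) → 'K' (outer except ValueError) → 'T' (after the try/except). Output: RKT

Answer: RKT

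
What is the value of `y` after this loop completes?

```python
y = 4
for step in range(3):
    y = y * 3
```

Multiply by 3, 3 times: 4 * 3^3 = 108
`y` takes the values: 4 → 12 → 36 → 108

Answer: 108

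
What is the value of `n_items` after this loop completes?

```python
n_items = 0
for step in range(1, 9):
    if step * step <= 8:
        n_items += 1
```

Count numbers where step² ≤ 8
`n_items` takes the values: 0 → 1 → 2

Answer: 2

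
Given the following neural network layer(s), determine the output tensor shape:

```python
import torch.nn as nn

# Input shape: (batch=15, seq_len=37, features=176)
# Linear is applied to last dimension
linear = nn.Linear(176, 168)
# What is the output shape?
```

Input: (15, 37, 176) -> Output: (15, 37, 168)

Answer: (15, 37, 168)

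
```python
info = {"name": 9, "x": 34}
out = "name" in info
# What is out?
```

Trace:
`info = {"name": 9, "x": 34}` → info = {'name': 9, 'x': 34}
`out = "name" in info` → out = True
So out = True

Answer: True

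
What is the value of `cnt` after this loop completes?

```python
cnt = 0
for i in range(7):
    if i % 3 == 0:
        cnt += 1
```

Count numbers divisible by 3 in range(7)
`cnt` takes the values: 0 → 1 → 2 → 3

Answer: 3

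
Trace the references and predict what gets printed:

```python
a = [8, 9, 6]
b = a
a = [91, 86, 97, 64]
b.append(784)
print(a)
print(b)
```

Key concept: rebinding vs mutation: a is rebound to a new list, b still points at the original.
Step by step:
`a = [8, 9, 6]` → a = [8, 9, 6]
`b = a` → b = [8, 9, 6] (same object as a)
`a = [91, 86, 97, 64]` → a = [91, 86, 97, 64]
`b.append(784)` → b = [8, 9, 6, 784]
`print(a)` → prints [91, 86, 97, 64]
`print(b)` → prints [8, 9, 6, 784]

Answer:
[91, 86, 97, 64]
[8, 9, 6, 784]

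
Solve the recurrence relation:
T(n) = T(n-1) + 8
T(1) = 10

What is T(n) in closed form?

Unrolling: T(n) = T(1) + 8·(n-1) = 10 + 8(n-1) = 8n + 2.

Answer: T(n) = 8n + 2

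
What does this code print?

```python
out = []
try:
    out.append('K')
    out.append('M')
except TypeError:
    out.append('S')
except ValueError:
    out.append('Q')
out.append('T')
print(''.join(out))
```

Execution trace: 'K' (try body) → 'M' (try body, no exception) → 'T' (after the try/except). Output: KMT

Answer: KMT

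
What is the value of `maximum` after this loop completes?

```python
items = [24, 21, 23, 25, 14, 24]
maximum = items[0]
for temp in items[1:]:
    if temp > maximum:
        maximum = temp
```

Maximum of [24, 21, 23, 25, 14, 24]
`maximum` takes the values: 24 → 25

Answer: 25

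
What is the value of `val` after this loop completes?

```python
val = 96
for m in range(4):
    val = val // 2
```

Halve 4 times: 96 // 2^4 = 6
`val` takes the values: 96 → 48 → 24 → 12 → 6

Answer: 6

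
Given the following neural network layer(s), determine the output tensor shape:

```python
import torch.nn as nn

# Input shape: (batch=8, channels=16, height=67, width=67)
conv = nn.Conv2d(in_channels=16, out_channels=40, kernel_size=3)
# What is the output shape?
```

Input: (8, 16, 67, 67) -> Output: (8, 40, 65, 65)

Answer: (8, 40, 65, 65)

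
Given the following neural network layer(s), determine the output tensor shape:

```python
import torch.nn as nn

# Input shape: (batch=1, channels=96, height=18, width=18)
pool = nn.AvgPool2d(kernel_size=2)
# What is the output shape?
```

Input: (1, 96, 18, 18) -> Output: (1, 96, 9, 9)

Answer: (1, 96, 9, 9)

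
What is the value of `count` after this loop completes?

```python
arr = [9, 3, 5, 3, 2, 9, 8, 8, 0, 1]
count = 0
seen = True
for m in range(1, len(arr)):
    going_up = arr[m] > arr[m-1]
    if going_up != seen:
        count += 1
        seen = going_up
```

Count direction changes in [9, 3, 5, 3, 2, 9, 8, 8, 0, 1]
`count` takes the values: 0 → 1 → 2 → 3 → 4 → 5 → 6

Answer: 6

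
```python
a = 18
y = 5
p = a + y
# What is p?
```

Trace:
`a = 18` → a = 18
`y = 5` → y = 5
`p = a + y` → p = 23
So p = 23

Answer: 23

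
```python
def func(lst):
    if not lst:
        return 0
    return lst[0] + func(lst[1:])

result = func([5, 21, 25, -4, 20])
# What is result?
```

5 + 21 + 25 + (-4) + 20 + 0 = 67

Answer: 67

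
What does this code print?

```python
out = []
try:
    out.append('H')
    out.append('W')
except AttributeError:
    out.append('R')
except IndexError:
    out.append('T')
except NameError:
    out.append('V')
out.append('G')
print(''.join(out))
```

Execution trace: 'H' (try body) → 'W' (try body, no exception) → 'G' (after the try/except). Output: HWG

Answer: HWG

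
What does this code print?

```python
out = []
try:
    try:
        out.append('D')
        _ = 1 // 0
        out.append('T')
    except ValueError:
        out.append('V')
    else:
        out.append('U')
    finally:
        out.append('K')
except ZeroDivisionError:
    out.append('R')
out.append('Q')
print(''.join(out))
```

Execution trace: 'D' (try body) → 'K' (finally) → 'R' (outer except ZeroDivisionError) → 'Q' (after the try/except). Output: DKRQ

Answer: DKRQ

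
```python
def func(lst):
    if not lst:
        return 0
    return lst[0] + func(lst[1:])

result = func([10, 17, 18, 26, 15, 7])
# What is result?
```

10 + 17 + 18 + 26 + 15 + 7 + 0 = 93

Answer: 93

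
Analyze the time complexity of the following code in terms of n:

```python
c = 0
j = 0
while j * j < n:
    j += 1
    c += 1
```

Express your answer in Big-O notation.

Each loop level contributes: √n. Multiplying the contributions gives O(√n).

Answer: O(√n)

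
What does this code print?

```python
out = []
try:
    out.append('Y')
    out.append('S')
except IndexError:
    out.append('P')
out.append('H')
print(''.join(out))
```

Execution trace: 'Y' (try body) → 'S' (try body, no exception) → 'H' (after the try/except). Output: YSH

Answer: YSH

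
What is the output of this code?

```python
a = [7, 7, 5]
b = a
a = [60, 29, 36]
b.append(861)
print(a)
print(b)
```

Key concept: rebinding vs mutation: a is rebound to a new list, b still points at the original.
Step by step:
`a = [7, 7, 5]` → a = [7, 7, 5]
`b = a` → b = [7, 7, 5] (same object as a)
`a = [60, 29, 36]` → a = [60, 29, 36]
`b.append(861)` → b = [7, 7, 5, 861]
`print(a)` → prints [60, 29, 36]
`print(b)` → prints [7, 7, 5, 861]

Answer:
[60, 29, 36]
[7, 7, 5, 861]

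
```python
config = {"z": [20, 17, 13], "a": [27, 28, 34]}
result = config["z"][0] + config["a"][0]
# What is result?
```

Trace:
`config = {"z": [20, 17, 13], "a": [27, 28, 34]}` → config = {'z': [20, 17, 13], 'a': [27, 28, 34]}
`result = config["z"][0] + config["a"][0]` → result = 47
So result = 47

Answer: 47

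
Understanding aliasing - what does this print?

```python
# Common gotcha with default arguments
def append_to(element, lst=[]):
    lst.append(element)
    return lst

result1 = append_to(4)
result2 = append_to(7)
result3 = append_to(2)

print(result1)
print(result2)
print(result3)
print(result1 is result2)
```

Key concept: mutable default argument gotcha.
Step by step:
`result1 = append_to(4)` → result1 = [4]
`result2 = append_to(7)` → result1 = [4, 7] (same object as result2); result2 = [4, 7] (same object as result1)
`result3 = append_to(2)` → result1 = [4, 7, 2] (same object as result2, result3); result2 = [4, 7, 2] (same object as result1, result3); result3 = [4, 7, 2] (same object as result1, result2)
`print(result1)` → prints [4, 7, 2]
`print(result2)` → prints [4, 7, 2]
`print(result3)` → prints [4, 7, 2]
`print(result1 is result2)` → prints True

Answer:
[4, 7, 2]
[4, 7, 2]
[4, 7, 2]
True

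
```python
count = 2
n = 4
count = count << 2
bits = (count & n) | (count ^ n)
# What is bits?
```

Trace:
`count = 2` → count = 2
`n = 4` → n = 4
`count = count << 2` → count = 8
`bits = (count & n) | (count ^ n)` → bits = 12
So bits = 12

Answer: 12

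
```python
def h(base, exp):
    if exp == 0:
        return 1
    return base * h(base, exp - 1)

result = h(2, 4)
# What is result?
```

h(2, 4) = 2 * 2 * 2 * 2 = 16

Answer: 16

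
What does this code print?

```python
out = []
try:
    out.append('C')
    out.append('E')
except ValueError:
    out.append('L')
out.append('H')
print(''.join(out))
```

Execution trace: 'C' (try body) → 'E' (try body, no exception) → 'H' (after the try/except). Output: CEH

Answer: CEH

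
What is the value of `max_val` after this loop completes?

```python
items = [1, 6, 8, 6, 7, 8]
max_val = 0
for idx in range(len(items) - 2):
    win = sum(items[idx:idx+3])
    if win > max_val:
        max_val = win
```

Max sum of 3-element window in [1, 6, 8, 6, 7, 8]
`max_val` takes the values: 0 → 15 → 20 → 21

Answer: 21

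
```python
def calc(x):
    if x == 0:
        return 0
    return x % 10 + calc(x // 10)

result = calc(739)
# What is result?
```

Sum of digits of 739: 9 + 3 + 7 = 19

Answer: 19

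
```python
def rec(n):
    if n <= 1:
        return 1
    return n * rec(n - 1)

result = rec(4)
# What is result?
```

rec(4) = 4 * 3 * 2 * 1 = 24

Answer: 24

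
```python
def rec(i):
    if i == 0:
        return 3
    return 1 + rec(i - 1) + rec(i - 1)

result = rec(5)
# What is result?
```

rec(i) = 1 + 2·rec(i-1), rec(0)=3. Closed form: (3+1)·2^5 - 1 = 127.

Answer: 127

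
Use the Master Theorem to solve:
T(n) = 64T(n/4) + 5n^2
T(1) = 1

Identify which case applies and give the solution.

a=64, b=4, f(n)=5n^2. log_4(64) = 3. Since c=2 < 3, Case 1 applies: T(n) = Θ(n^log_b(a)) = O(n^3).

Answer: O(n^3) - Case 1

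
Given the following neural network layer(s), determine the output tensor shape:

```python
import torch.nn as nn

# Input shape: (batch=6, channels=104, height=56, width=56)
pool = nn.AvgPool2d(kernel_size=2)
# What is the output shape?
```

Input: (6, 104, 56, 56) -> Output: (6, 104, 28, 28)

Answer: (6, 104, 28, 28)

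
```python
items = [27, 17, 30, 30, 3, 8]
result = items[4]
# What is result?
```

Trace:
`items = [27, 17, 30, 30, 3, 8]` → items = [27, 17, 30, 30, 3, 8]
`result = items[4]` → result = 3
So result = 3

Answer: 3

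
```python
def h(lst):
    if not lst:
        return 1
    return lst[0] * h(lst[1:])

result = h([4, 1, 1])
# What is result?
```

Product over [4, 1, 1] = 4 * 1 * 1 = 4

Answer: 4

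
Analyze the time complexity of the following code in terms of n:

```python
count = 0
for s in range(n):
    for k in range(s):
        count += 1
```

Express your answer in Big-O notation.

Each loop level contributes: n × n. Multiplying the contributions gives O(n^2).

Answer: O(n^2)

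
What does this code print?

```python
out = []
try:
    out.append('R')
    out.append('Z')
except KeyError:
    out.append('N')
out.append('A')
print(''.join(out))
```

Execution trace: 'R' (try body) → 'Z' (try body, no exception) → 'A' (after the try/except). Output: RZA

Answer: RZA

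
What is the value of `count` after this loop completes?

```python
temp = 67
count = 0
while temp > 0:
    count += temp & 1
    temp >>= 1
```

Count set bits in 67 (binary: 0b1000011)
`count` takes the values: 0 → 1 → 2 → 3

Answer: 3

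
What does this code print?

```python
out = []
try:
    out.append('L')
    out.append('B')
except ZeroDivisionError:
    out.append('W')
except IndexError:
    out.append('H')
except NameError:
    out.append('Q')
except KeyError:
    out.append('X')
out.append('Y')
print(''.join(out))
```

Execution trace: 'L' (try body) → 'B' (try body, no exception) → 'Y' (after the try/except). Output: LBY

Answer: LBY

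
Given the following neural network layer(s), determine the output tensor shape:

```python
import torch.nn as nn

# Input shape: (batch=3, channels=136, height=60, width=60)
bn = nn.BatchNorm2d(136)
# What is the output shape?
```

Input: (3, 136, 60, 60) -> Output: (3, 136, 60, 60)

Answer: (3, 136, 60, 60)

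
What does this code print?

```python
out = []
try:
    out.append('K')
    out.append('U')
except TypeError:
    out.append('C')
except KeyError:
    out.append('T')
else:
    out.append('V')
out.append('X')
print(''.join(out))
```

Execution trace: 'K' (try body) → 'U' (try body, no exception) → 'V' (else) → 'X' (after the try/except). Output: KUVX

Answer: KUVX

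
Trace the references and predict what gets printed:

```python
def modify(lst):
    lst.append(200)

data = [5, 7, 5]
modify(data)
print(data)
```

Key concept: function modifies passed list.
Step by step:
`data = [5, 7, 5]` → data = [5, 7, 5]
`modify(data)` → data = [5, 7, 5, 200]
`print(data)` → prints [5, 7, 5, 200]

Answer: [5, 7, 5, 200]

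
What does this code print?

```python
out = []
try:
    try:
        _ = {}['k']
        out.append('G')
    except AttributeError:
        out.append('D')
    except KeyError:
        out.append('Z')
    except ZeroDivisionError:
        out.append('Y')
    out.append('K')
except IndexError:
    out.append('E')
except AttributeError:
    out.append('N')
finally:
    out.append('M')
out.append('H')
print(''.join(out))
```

Execution trace: 'Z' (inner except KeyError) → 'K' (try body, no exception) → 'M' (finally) → 'H' (after the try/except). Output: ZKMH

Answer: ZKMH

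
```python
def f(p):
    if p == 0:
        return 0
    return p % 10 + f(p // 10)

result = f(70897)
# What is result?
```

Sum of digits of 70897: 7 + 9 + 8 + 0 + 7 = 31

Answer: 31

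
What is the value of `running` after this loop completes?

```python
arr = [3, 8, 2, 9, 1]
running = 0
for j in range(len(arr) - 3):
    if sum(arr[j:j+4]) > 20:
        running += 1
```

Count windows with sum > 20
`running` takes the values: 0 → 1

Answer: 1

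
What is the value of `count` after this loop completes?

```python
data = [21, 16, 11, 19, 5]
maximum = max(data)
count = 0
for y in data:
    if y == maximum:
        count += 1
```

Count of max value 21 in [21, 16, 11, 19, 5]
`count` takes the values: 0 → 1

Answer: 1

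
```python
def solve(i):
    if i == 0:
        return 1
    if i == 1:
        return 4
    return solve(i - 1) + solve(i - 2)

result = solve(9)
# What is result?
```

Build up from base cases: solve(0)=1, solve(1)=4, solve(2)=5, solve(3)=9, solve(4)=14, solve(5)=23, solve(6)=37, ..., solve(9)=157

Answer: 157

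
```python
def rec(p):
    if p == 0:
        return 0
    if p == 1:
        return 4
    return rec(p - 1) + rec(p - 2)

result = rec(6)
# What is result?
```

Build up from base cases: rec(0)=0, rec(1)=4, rec(2)=4, rec(3)=8, rec(4)=12, rec(5)=20, rec(6)=32

Answer: 32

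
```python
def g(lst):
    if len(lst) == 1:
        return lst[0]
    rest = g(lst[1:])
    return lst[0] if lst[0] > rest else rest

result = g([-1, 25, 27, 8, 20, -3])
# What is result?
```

Recursive max over [-1, 25, 27, 8, 20, -3] = 27

Answer: 27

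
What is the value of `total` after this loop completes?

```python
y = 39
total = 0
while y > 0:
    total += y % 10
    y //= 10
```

Sum digits of 39
`total` takes the values: 0 → 9 → 12

Answer: 12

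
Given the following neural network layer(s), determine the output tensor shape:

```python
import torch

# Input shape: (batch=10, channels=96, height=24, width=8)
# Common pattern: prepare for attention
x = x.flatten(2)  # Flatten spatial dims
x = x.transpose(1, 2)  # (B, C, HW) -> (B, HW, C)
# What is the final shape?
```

Input: (10, 96, 24, 8) -> after flatten(2): (10, 96, 192) -> Output: (10, 192, 96)

Answer: (10, 192, 96)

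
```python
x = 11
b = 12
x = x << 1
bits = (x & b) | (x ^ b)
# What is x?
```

Trace:
`x = 11` → x = 11
`b = 12` → b = 12
`x = x << 1` → x = 22
`bits = (x & b) | (x ^ b)` → bits = 30
So x = 22

Answer: 22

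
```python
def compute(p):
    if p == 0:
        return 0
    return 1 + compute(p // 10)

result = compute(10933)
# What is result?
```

Count of digits of 10933: 5

Answer: 5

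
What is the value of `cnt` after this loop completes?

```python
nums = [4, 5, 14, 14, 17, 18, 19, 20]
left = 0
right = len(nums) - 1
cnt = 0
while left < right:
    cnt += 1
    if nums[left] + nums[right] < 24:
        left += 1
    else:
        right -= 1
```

Steps to find pair summing to 24
`cnt` takes the values: 0 → 1 → 2 → 3 → 4 → 5 → 6 → 7

Answer: 7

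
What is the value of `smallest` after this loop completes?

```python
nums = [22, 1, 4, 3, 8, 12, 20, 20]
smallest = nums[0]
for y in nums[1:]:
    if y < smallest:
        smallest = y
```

Minimum of [22, 1, 4, 3, 8, 12, 20, 20]
`smallest` takes the values: 22 → 1

Answer: 1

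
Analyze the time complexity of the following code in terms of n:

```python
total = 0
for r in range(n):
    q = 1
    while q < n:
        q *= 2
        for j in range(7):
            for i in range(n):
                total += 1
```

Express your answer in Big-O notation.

Each loop level contributes: n × log n × 1 × n. Multiplying the contributions gives O(n^2 log n).

Answer: O(n^2 log n)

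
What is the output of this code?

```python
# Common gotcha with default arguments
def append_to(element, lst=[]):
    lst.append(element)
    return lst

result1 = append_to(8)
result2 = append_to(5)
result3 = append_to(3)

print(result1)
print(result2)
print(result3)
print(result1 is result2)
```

Key concept: mutable default argument gotcha.
Step by step:
`result1 = append_to(8)` → result1 = [8]
`result2 = append_to(5)` → result1 = [8, 5] (same object as result2); result2 = [8, 5] (same object as result1)
`result3 = append_to(3)` → result1 = [8, 5, 3] (same object as result2, result3); result2 = [8, 5, 3] (same object as result1, result3); result3 = [8, 5, 3] (same object as result1, result2)
`print(result1)` → prints [8, 5, 3]
`print(result2)` → prints [8, 5, 3]
`print(result3)` → prints [8, 5, 3]
`print(result1 is result2)` → prints True

Answer:
[8, 5, 3]
[8, 5, 3]
[8, 5, 3]
True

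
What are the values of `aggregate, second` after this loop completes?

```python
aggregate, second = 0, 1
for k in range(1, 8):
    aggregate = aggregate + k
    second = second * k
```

Sum and factorial of 1 to 7
`aggregate, second` takes the values: (0, 1) → (1, 1) → (3, 1) → (3, 2) → (6, 2) → (6, 6) → (10, 6) → (10, 24) → (15, 24) → (15, 120) → (21, 120) → (21, 720) → (28, 720) → (28, 5040)

Answer: 28, 5040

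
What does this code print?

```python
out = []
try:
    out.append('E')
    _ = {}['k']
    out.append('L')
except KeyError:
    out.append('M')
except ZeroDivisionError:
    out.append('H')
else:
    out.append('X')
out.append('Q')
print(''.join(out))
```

Execution trace: 'E' (try body) → 'M' (except KeyError) → 'Q' (after the try/except). Output: EMQ

Answer: EMQ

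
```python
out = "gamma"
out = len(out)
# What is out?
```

Trace:
`out = "gamma"` → out = 'gamma'
`out = len(out)` → out = 5
So out = 5

Answer: 5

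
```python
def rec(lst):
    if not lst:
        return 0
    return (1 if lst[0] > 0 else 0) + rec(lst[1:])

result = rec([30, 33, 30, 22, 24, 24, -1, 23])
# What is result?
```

Count of positive elements in [30, 33, 30, 22, 24, 24, -1, 23] = 7

Answer: 7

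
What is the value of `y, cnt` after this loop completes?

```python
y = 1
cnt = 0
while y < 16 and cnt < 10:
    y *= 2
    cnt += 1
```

Double until >= 16 or 10 iterations
`y, cnt` takes the values: (1, 0) → (2, 0) → (2, 1) → (4, 1) → (4, 2) → (8, 2) → (8, 3) → (16, 3) → (16, 4)

Answer: 16, 4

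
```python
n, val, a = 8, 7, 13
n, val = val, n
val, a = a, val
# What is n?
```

Trace:
`n, val, a = 8, 7, 13` → n = 8; val = 7; a = 13
`n, val = val, n` → n = 7; val = 8
`val, a = a, val` → val = 13; a = 8
So n = 7

Answer: 7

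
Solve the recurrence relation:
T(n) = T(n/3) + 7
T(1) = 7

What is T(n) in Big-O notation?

Each step divides n by 3 and adds 7. After log_3(n) steps we reach T(1)=7. So T(n) = 7·log_3(n) + 7 = O(log n).

Answer: O(log n)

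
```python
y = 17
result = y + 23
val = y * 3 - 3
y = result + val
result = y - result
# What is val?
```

Trace:
`y = 17` → y = 17
`result = y + 23` → result = 40
`val = y * 3 - 3` → val = 48
`y = result + val` → y = 88
`result = y - result` → result = 48
So val = 48

Answer: 48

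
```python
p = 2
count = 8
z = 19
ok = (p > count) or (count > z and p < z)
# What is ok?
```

Trace:
`p = 2` → p = 2
`count = 8` → count = 8
`z = 19` → z = 19
`ok = (p > count) or (count > z and p < z)` → ok = False
So ok = False

Answer: False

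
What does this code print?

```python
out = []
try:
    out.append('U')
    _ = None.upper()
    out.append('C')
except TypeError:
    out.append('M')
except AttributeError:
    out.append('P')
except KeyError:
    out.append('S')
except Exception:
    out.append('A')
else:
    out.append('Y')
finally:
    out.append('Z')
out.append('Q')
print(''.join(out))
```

Execution trace: 'U' (try body) → 'P' (except AttributeError) → 'Z' (finally) → 'Q' (after the try/except). Output: UPZQ

Answer: UPZQ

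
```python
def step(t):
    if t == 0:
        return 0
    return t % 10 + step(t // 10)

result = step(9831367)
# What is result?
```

Sum of digits of 9831367: 7 + 6 + 3 + 1 + 3 + 8 + 9 = 37

Answer: 37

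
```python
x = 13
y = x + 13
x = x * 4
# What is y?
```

Trace:
`x = 13` → x = 13
`y = x + 13` → y = 26
`x = x * 4` → x = 52
So y = 26

Answer: 26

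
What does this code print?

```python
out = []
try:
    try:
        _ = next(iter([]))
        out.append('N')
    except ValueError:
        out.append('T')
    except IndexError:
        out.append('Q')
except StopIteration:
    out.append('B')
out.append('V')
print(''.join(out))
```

Execution trace: 'B' (outer except StopIteration) → 'V' (after the try/except). Output: BV

Answer: BV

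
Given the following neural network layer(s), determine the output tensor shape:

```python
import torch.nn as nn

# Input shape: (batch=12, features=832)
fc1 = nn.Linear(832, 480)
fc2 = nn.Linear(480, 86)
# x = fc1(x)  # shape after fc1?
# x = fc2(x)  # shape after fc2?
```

Input: (12, 832) -> after fc1: (12, 480) -> Output: (12, 86)

Answer: (12, 86)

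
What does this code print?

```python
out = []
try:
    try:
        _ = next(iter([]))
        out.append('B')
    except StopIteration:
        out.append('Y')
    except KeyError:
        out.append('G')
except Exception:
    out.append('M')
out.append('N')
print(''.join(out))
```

Execution trace: 'Y' (inner except StopIteration) → 'N' (after the try/except). Output: YN

Answer: YN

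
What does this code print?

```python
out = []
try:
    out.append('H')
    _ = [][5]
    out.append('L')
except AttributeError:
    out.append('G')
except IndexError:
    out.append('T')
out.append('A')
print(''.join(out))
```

Execution trace: 'H' (try body) → 'T' (except IndexError) → 'A' (after the try/except). Output: HTA

Answer: HTA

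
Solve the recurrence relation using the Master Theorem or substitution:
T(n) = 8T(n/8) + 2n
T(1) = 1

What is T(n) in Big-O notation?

By Master Theorem: a=8, b=8, f(n)=2n. Since log_8(8) = 1 and f(n) = Θ(n^1), Case 2 applies. T(n) = O(n log n).

Answer: O(n log n)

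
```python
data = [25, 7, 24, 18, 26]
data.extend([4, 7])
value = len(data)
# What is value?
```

Trace:
`data = [25, 7, 24, 18, 26]` → data = [25, 7, 24, 18, 26]
`data.extend([4, 7])` → data = [25, 7, 24, 18, 26, 4, 7]
`value = len(data)` → value = 7
So value = 7

Answer: 7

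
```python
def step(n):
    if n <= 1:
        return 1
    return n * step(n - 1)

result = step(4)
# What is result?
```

step(4) = 4 * 3 * 2 * 1 = 24

Answer: 24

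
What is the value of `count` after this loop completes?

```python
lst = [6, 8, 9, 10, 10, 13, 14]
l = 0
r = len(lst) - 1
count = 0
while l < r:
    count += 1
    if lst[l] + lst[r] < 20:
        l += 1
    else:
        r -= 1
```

Steps to find pair summing to 20
`count` takes the values: 0 → 1 → 2 → 3 → 4 → 5 → 6

Answer: 6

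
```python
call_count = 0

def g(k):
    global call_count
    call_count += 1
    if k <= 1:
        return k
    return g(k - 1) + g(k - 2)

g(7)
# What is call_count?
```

Calls(k) = 1 + Calls(k-1) + Calls(k-2); Calls(0)=Calls(1)=1. For k=7 this gives 41.

Answer: 41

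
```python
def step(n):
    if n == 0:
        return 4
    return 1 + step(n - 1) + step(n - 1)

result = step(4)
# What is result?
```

step(n) = 1 + 2·step(n-1), step(0)=4. Closed form: (4+1)·2^4 - 1 = 79.

Answer: 79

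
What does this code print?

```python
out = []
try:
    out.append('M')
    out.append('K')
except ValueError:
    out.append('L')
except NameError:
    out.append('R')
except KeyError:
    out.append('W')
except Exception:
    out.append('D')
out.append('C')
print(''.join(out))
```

Execution trace: 'M' (try body) → 'K' (try body, no exception) → 'C' (after the try/except). Output: MKC

Answer: MKC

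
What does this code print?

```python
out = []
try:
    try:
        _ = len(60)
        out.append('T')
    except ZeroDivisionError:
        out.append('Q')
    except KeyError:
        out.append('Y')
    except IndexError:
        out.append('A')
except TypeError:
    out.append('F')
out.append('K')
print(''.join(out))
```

Execution trace: 'F' (outer except TypeError) → 'K' (after the try/except). Output: FK

Answer: FK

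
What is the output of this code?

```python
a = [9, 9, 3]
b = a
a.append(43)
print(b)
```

Key concept: basic list aliasing.
Step by step:
`a = [9, 9, 3]` → a = [9, 9, 3]
`b = a` → b = [9, 9, 3] (same object as a)
`a.append(43)` → a = [9, 9, 3, 43] (same object as b); b = [9, 9, 3, 43] (same object as a)
`print(b)` → prints [9, 9, 3, 43]

Answer: [9, 9, 3, 43]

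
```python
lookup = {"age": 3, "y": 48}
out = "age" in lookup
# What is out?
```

Trace:
`lookup = {"age": 3, "y": 48}` → lookup = {'age': 3, 'y': 48}
`out = "age" in lookup` → out = True
So out = True

Answer: True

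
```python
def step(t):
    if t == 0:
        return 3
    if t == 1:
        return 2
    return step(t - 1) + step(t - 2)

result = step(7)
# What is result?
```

Build up from base cases: step(0)=3, step(1)=2, step(2)=5, step(3)=7, step(4)=12, step(5)=19, step(6)=31, ..., step(7)=50

Answer: 50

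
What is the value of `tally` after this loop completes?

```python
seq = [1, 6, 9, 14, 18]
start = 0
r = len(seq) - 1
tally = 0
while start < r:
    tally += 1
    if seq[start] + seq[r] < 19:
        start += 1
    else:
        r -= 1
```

Steps to find pair summing to 19
`tally` takes the values: 0 → 1 → 2 → 3 → 4

Answer: 4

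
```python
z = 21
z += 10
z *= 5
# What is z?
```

Trace:
`z = 21` → z = 21
`z += 10` → z = 31
`z *= 5` → z = 155
So z = 155

Answer: 155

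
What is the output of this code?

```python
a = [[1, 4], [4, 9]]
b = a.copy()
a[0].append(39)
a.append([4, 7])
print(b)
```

Key concept: shallow copy with nested lists.
Step by step:
`a = [[1, 4], [4, 9]]` → a = [[1, 4], [4, 9]]
`b = a.copy()` → b = [[1, 4], [4, 9]]
`a[0].append(39)` → a = [[1, 4, 39], [4, 9]]; b = [[1, 4, 39], [4, 9]]
`a.append([4, 7])` → a = [[1, 4, 39], [4, 9], [4, 7]]
`print(b)` → prints [[1, 4, 39], [4, 9]]

Answer: [[1, 4, 39], [4, 9]]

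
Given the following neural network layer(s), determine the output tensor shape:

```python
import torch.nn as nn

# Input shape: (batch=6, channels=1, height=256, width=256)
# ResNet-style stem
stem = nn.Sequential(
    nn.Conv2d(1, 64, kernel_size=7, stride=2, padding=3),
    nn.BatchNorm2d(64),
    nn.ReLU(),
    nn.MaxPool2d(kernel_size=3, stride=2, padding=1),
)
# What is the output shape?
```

Input: (6, 1, 256, 256) -> after Conv2d 7x7 stride=2: (6, 64, 128, 128) -> Output: (6, 64, 64, 64)

Answer: (6, 64, 64, 64)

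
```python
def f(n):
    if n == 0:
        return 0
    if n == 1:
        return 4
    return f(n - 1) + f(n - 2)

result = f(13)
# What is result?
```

Build up from base cases: f(0)=0, f(1)=4, f(2)=4, f(3)=8, f(4)=12, f(5)=20, f(6)=32, ..., f(13)=932

Answer: 932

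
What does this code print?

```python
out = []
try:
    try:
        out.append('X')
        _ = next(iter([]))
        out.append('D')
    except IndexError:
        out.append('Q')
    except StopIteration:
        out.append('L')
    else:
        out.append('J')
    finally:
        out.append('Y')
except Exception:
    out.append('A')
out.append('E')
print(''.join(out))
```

Execution trace: 'X' (inner try body) → 'L' (inner except StopIteration) → 'Y' (inner finally) → 'E' (after the try/except). Output: XLYE

Answer: XLYE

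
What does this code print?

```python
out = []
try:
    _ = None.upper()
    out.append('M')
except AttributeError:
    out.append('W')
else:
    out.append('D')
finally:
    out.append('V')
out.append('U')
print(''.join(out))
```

Execution trace: 'W' (except AttributeError) → 'V' (finally) → 'U' (after the try/except). Output: WVU

Answer: WVU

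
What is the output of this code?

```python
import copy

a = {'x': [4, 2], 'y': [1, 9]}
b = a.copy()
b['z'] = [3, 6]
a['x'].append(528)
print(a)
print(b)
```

Key concept: shallow copy of dict with mutable values.
Step by step:
`a = {'x': [4, 2], 'y': [1, 9]}` → a = {'x': [4, 2], 'y': [1, 9]}
`b = a.copy()` → b = {'x': [4, 2], 'y': [1, 9]}
`b['z'] = [3, 6]` → b = {'x': [4, 2], 'y': [1, 9], 'z': [3, 6]}
`a['x'].append(528)` → a = {'x': [4, 2, 528], 'y': [1, 9]}; b = {'x': [4, 2, 528], 'y': [1, 9], 'z': [3, 6]}
`print(a)` → prints {'x': [4, 2, 528], 'y': [1, 9]}
`print(b)` → prints {'x': [4, 2, 528], 'y': [1, 9], 'z': [3, 6]}

Answer:
{'x': [4, 2, 528], 'y': [1, 9]}
{'x': [4, 2, 528], 'y': [1, 9], 'z': [3, 6]}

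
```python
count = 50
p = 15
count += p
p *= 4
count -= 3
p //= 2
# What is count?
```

Trace:
`count = 50` → count = 50
`p = 15` → p = 15
`count += p` → count = 65
`p *= 4` → p = 60
`count -= 3` → count = 62
`p //= 2` → p = 30
So count = 62

Answer: 62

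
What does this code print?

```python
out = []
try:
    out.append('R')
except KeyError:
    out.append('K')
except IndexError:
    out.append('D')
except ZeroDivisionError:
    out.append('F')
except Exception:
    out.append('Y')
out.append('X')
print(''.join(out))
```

Execution trace: 'R' (try body, no exception) → 'X' (after the try/except). Output: RX

Answer: RX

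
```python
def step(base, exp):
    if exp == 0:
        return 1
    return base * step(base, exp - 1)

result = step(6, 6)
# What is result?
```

step(6, 6) = 6 * 6 * 6 * 6 * 6 * 6 = 46656

Answer: 46656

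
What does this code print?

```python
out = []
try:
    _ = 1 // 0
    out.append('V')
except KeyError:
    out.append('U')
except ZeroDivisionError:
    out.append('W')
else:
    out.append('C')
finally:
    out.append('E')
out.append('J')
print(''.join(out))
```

Execution trace: 'W' (except ZeroDivisionError) → 'E' (finally) → 'J' (after the try/except). Output: WEJ

Answer: WEJ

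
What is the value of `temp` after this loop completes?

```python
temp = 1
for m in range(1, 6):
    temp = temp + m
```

Start at 1, add 1 through 5
`temp` takes the values: 1 → 2 → 4 → 7 → 11 → 16

Answer: 16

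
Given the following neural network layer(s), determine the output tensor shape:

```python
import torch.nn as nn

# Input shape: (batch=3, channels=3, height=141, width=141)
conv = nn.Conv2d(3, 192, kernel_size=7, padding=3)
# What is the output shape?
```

Input: (3, 3, 141, 141) -> Output: (3, 192, 141, 141)

Answer: (3, 192, 141, 141)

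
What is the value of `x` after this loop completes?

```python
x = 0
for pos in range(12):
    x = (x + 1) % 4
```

Increment mod 4, 12 times = 0
`x` takes the values: 0 → 1 → 2 → 3 → 0 → 1 → 2 → 3 → 0 → 1 → 2 → 3 → 0

Answer: 0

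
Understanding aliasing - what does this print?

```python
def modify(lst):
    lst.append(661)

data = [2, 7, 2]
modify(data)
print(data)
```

Key concept: function modifies passed list.
Step by step:
`data = [2, 7, 2]` → data = [2, 7, 2]
`modify(data)` → data = [2, 7, 2, 661]
`print(data)` → prints [2, 7, 2, 661]

Answer: [2, 7, 2, 661]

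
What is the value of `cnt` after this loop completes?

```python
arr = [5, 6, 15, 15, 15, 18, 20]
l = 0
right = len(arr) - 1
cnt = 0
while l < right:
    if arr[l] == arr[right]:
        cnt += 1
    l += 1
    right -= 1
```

Count matching pairs from ends
`cnt` takes the values: 0 → 1

Answer: 1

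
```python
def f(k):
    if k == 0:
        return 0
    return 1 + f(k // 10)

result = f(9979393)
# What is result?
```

Count of digits of 9979393: 7

Answer: 7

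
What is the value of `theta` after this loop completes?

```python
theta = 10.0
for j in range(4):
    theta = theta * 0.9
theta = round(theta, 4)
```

Exponential decay: 10.0 * 0.9^4
`theta` takes the values: 10.0 → 9.0 → 8.1 → 7.29 → 6.561

Answer: 6.561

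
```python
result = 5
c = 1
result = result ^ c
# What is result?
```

Trace:
`result = 5` → result = 5
`c = 1` → c = 1
`result = result ^ c` → result = 4
So result = 4

Answer: 4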